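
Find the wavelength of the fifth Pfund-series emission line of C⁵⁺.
84.376 nm

The lines of a series are numbered from the longest wavelength (smallest ΔE) outward; the fifth line is the transition from n = n_f + 5 to n_f.
The Pfund series has all transitions ending at n_f = 5.

For C⁵⁺ (Z = 6), the fifth line (ε-line) is the jump from n = 10 to n = 5:
E_10 = -13.6057 × 6² / 10² = -4.89805 eV
E_5 = -13.6057 × 6² / 5² = -19.59221 eV
ΔE = E_10 - E_5 = 14.69416 eV

λ = hc/E = 1239.84 eV·nm / 14.69416 eV
λ = 84.376 nm

This is the ε-line of the Pfund series in C⁵⁺.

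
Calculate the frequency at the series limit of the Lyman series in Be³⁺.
5.26e+16 Hz

The series limit corresponds to the transition from n = ∞ to n = 1.
This is the highest energy (shortest wavelength) transition in the Lyman series.

E_∞ = 0 eV
E_1 = -13.6057 × 4² / 1² = -217.6912000 eV

Energy at series limit:
ΔE = E_∞ - E_1 = 0 - (-217.6912000) = 217.6912000 eV
E = 217.6912000 eV × (1.602177 × 10⁻¹⁹ J/eV) = 3.4878e-17 J
f = E/h = 3.4878e-17 J / (6.62607 × 10⁻³⁴ J·s) = 5.26e+16 Hz

This energy equals the ionization energy from the n = 1 state of Be³⁺.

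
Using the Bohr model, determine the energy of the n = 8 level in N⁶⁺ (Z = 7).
-10.416864 eV

For hydrogen-like ions, the energy levels scale with Z²:
E_n = -13.6057 Z² / n² eV

For N⁶⁺ (Z = 7) at n = 8:
E_8 = -13.6057 × 7² / 8²
E_8 = -13.6057 × 49 / 64
E_8 = -666.6793 / 64
E_8 = -10.416864 eV

The energy is 49 times more negative than hydrogen at the same n due to the stronger nuclear charge.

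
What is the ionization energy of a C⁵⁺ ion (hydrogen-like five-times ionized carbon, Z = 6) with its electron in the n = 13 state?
2.90 eV

The ionization energy is the energy needed to remove the electron completely (n → ∞).

For a hydrogen-like ion with Z = 6, E_n = -13.6057 Z² / n² eV.

At n = 13: E_13 = -13.6057 × 6² / 13² = -2.89826 eV
At n = ∞: E_∞ = 0 eV

Ionization energy = E_∞ - E_13 = 0 - (-2.89826) = 2.89826 eV
Ionization energy ≈ 2.90 eV

This is also called the binding energy of the electron in state n = 13.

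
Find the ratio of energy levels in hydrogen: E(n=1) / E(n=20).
400.0000

Using E_n = -13.6057 Z² / n² eV with Z = 1:

E_1 = -13.6057 / 1² = -13.6057 / 1 = -13.6057000000 eV
E_20 = -13.6057 / 20² = -13.6057 / 400 = -0.0340142500 eV

The ratio is:
E_1/E_20 = (-13.6057000000) / (-0.0340142500)
E_1/E_20 = (-13.6057/1) / (-13.6057/400)
E_1/E_20 = 400/1
E_1/E_20 = 400.0000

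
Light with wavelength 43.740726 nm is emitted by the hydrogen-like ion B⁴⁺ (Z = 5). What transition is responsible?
n = 6 → n = 3

First, find the photon energy from the wavelength (hc = 1239.84 eV·nm):
E = hc/λ = 1239.84 eV·nm / 43.740726 nm = 28.345209 eV

The energy levels of B⁴⁺ satisfy E_n = -13.6057 × 5² / n² eV, so an emission n_i → n_f releases
ΔE = 13.6057 × 5² × (1/n_f² − 1/n_i²) eV.

Setting ΔE equal to the photon energy:
1/n_f² − 1/n_i² = 28.345209 / (13.6057 × 5²) = 0.083333335

Since 1/n_i² must be positive, we need 1/n_f² > 0.083333335, i.e. n_f ≤ 3. For each allowed n_f, solve n_i = (1/n_f² − 0.083333335)^(−1/2) and check whether it is a whole number:
  n_f = 1: 1/n_i² = 1.000000000 − 0.083333335 = 0.916666665 → n_i = 1.044  (not an integer) ✗
  n_f = 2: 1/n_i² = 0.250000000 − 0.083333335 = 0.166666665 → n_i = 2.449  (not an integer) ✗
  n_f = 3: 1/n_i² = 0.111111111 − 0.083333335 = 0.027777776 → n_i = 6.000  → integer, n_i = 6 ✓

Only n_f = 3 gives an integer upper level, n_i = 6.

The transition is from n = 6 to n = 3 (emission).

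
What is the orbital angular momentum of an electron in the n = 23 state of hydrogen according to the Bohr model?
2.4255e-33 J·s (or 23ℏ)

In the Bohr model, angular momentum is quantized:
L = nℏ

where ℏ = h/(2π) = 1.054572e-34 J·s

For n = 23:
L = 23 × 1.054572e-34 J·s
L = 2.4255e-33 J·s

This can also be written as L = 23ℏ.
The angular momentum is an integer multiple of the reduced Planck constant.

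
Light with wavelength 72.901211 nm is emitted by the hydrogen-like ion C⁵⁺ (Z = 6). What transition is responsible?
n = 6 → n = 4

First, find the photon energy from the wavelength (hc = 1239.84 eV·nm):
E = hc/λ = 1239.84 eV·nm / 72.901211 nm = 17.007125 eV

The energy levels of C⁵⁺ satisfy E_n = -13.6057 × 6² / n² eV, so an emission n_i → n_f releases
ΔE = 13.6057 × 6² × (1/n_f² − 1/n_i²) eV.

Setting ΔE equal to the photon energy:
1/n_f² − 1/n_i² = 17.007125 / (13.6057 × 6²) = 0.034722222

Since 1/n_i² must be positive, we need 1/n_f² > 0.034722222, i.e. n_f ≤ 5. For each allowed n_f, solve n_i = (1/n_f² − 0.034722222)^(−1/2) and check whether it is a whole number:
  n_f = 1: 1/n_i² = 1.000000000 − 0.034722222 = 0.965277778 → n_i = 1.018  (not an integer) ✗
  n_f = 2: 1/n_i² = 0.250000000 − 0.034722222 = 0.215277778 → n_i = 2.155  (not an integer) ✗
  n_f = 3: 1/n_i² = 0.111111111 − 0.034722222 = 0.076388889 → n_i = 3.618  (not an integer) ✗
  n_f = 4: 1/n_i² = 0.062500000 − 0.034722222 = 0.027777778 → n_i = 6.000  → integer, n_i = 6 ✓
  n_f = 5: 1/n_i² = 0.040000000 − 0.034722222 = 0.005277778 → n_i = 13.765  (not an integer) ✗

Only n_f = 4 gives an integer upper level, n_i = 6.

The transition is from n = 6 to n = 4 (emission).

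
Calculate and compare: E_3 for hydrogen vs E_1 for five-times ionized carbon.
C⁵⁺ at n = 1 (E = -489.81 eV)

Using E_n = -13.6057 Z² / n² eV:

H (Z = 1) at n = 3:
E = -13.6057 × 1² / 3² = -13.6057 × 1 / 9 = -1.51174 eV

C⁵⁺ (Z = 6) at n = 1:
E = -13.6057 × 6² / 1² = -13.6057 × 36 / 1 = -489.80520 eV

Since -489.80520 eV < -1.51174 eV,
C⁵⁺ at n = 1 is more tightly bound (requires more energy to ionize).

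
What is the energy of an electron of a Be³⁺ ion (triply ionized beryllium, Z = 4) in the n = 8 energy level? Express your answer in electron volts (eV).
-3.401 eV

The energy levels of a hydrogen-like atom are given by:
E_n = -13.6057 Z² / n² eV  (with Z = 4 for Be³⁺)

For n = 8:
E_8 = -13.6057 × 4² / 8²
E_8 = -13.6057 × 16 / 64
E_8 = -3.401 eV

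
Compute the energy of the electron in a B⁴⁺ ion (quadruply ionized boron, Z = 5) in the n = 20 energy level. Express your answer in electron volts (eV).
-0.85 eV

The energy levels of a hydrogen-like atom are given by:
E_n = -13.6057 Z² / n² eV  (with Z = 5 for B⁴⁺)

For n = 20:
E_20 = -13.6057 × 5² / 20²
E_20 = -13.6057 × 25 / 400
E_20 = -0.85 eV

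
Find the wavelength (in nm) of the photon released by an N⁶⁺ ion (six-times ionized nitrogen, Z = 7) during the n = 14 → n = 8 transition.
176.730207 nm

First, find the transition energy using E_n = -13.6057 Z² / n² eV:
E_14 = -13.6057 × 7² / 14² = -3.4014250000 eV
E_8 = -13.6057 × 7² / 8² = -10.4168640625 eV

Photon energy: |ΔE| = |E_8 - E_14| = 7.0154390625 eV

Convert to wavelength using E = hc/λ with hc = 1239.84 eV·nm:
λ = hc/E = 1239.84 eV·nm / 7.0154390625 eV
λ = 176.730207 nm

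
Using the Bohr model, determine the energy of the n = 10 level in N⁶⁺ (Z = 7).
-6.67 eV

For hydrogen-like ions, the energy levels scale with Z²:
E_n = -13.6057 Z² / n² eV

For N⁶⁺ (Z = 7) at n = 10:
E_10 = -13.6057 × 7² / 10²
E_10 = -13.6057 × 49 / 100
E_10 = -666.6793 / 100
E_10 = -6.67 eV

The energy is 49 times more negative than hydrogen at the same n due to the stronger nuclear charge.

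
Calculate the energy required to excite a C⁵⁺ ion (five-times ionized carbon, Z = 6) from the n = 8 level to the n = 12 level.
4.2518 eV

The energy levels of a hydrogen-like atom are E_n = -13.6057 Z² eV / n².

Energy at n = 8: E_8 = -13.6057 × 6² / 8² = -7.6532063 eV
Energy at n = 12: E_12 = -13.6057 × 6² / 12² = -3.4014250 eV

The excitation energy is the difference:
ΔE = E_12 - E_8
ΔE = -3.4014250 - (-7.6532063)
ΔE = 4.2518 eV

Since this is positive, energy must be absorbed (photon absorption).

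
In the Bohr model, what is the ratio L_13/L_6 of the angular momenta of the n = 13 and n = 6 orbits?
2.166667

In the Bohr model, L_n = nℏ, so the ratio is purely the ratio of quantum numbers:

L_13/L_6 = 13ℏ / 6ℏ = 13/6 = 2.166667

The angular momentum scales linearly with n.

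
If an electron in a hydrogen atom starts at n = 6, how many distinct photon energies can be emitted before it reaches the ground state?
15

The electron can occupy levels n = 1, 2, ..., 6 during de-excitation — that is m = 6 - 1 + 1 = 6 distinct levels.

The number of distinct spectral lines equals the number of ways to choose 2 of these m levels (each pair gives one possible emission transition):

Number of lines = m(m-1)/2 = 6×5/2 = 15

These correspond to all possible transitions between the 6 levels:
6 → 5, 6 → 4, 6 → 3, 6 → 2, 6 → 1, 5 → 4, 5 → 3, 5 → 2...

Each transition produces a photon with a unique energy (and thus wavelength). This count does not depend on Z.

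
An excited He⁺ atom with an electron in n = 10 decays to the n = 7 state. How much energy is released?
0.5664 eV

The energy levels are E_n = -13.6057 Z² eV / n².

Energy at n = 10: E_10 = -13.6057 × 2² / 10² = -0.5442280 eV
Energy at n = 7: E_7 = -13.6057 × 2² / 7² = -1.1106694 eV

For emission (electron falling to lower state), the photon energy is:
E_photon = E_10 - E_7 = |-0.5442280 - (-1.1106694)|
E_photon = 0.5664 eV

This energy is carried away by the emitted photon.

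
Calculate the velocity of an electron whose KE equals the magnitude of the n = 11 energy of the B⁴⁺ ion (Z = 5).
9.944e+05 m/s (or 0.33% of c)

The binding energy at n = 11 for B⁴⁺ is:
E_11 = -13.6057 × 5²/11² = -2.811095 eV
|E_11| = 2.811095 eV

Convert to Joules:
KE = 2.811095 eV × (1.602177 × 10⁻¹⁹ J/eV) = 4.50387e-19 J

Using KE = ½mv²:
v = √(2·KE/m_e)
v = √(2 × 4.50387e-19 J / 9.10938 × 10⁻³¹ kg)
v = 9.944e+05 m/s

This is approximately 0.33% the speed of light.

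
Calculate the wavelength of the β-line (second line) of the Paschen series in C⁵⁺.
35.60 nm

The lines of a series are numbered from the longest wavelength (smallest ΔE) outward; the second line is the transition from n = n_f + 2 to n_f.
The Paschen series has all transitions ending at n_f = 3.

For C⁵⁺ (Z = 6), the second line (β-line) is the jump from n = 5 to n = 3:
E_5 = -13.6057 × 6² / 5² = -19.5922 eV
E_3 = -13.6057 × 6² / 3² = -54.4228 eV
ΔE = E_5 - E_3 = 34.8306 eV

λ = hc/E = 1239.84 eV·nm / 34.8306 eV
λ = 35.60 nm

This is the β-line of the Paschen series in C⁵⁺.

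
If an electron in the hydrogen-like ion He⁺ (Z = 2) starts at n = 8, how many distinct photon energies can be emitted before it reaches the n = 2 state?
21

The electron can occupy levels n = 2, 3, ..., 8 during de-excitation — that is m = 8 - 2 + 1 = 7 distinct levels.

The number of distinct spectral lines equals the number of ways to choose 2 of these m levels (each pair gives one possible emission transition):

Number of lines = m(m-1)/2 = 7×6/2 = 21

These correspond to all possible transitions between the 7 levels:
8 → 7, 8 → 6, 8 → 5, 8 → 4, 8 → 3, 8 → 2, 7 → 6, 7 → 5...

Each transition produces a photon with a unique energy (and thus wavelength). This count does not depend on Z.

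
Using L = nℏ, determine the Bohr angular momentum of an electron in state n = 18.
1.8982e-33 J·s (or 18ℏ)

In the Bohr model, angular momentum is quantized:
L = nℏ

where ℏ = h/(2π) = 1.054572e-34 J·s

For n = 18:
L = 18 × 1.054572e-34 J·s
L = 1.8982e-33 J·s

This can also be written as L = 18ℏ.
The angular momentum is an integer multiple of the reduced Planck constant.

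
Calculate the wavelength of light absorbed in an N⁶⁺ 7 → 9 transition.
230.66399 nm

First, find the transition energy using E_n = -13.6057 Z² / n² eV:
E_7 = -13.6057 × 7² / 7² = -13.605700000 eV
E_9 = -13.6057 × 7² / 9² = -8.230608642 eV

Photon energy: |ΔE| = |E_9 - E_7| = 5.375091358 eV

Convert to wavelength using E = hc/λ with hc = 1239.84 eV·nm:
λ = hc/E = 1239.84 eV·nm / 5.375091358 eV
λ = 230.66399 nm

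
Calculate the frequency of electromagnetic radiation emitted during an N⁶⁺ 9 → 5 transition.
4.46e+15 Hz

First, find the transition energy:
E_9 = -13.6057 × 7² / 9² = -8.2306 eV
E_5 = -13.6057 × 7² / 5² = -26.6672 eV
|ΔE| = |E_5 - E_9| = 18.4366 eV

Convert to Joules: E = 18.4366 eV × (1.602177 × 10⁻¹⁹ J/eV) = 2.9539e-18 J

Using E = hf:
f = E/h = 2.9539e-18 J / (6.62607 × 10⁻³⁴ J·s)
f = 4.46e+15 Hz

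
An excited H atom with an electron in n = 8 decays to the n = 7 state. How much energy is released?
0.065078 eV

The energy levels are E_n = -13.6057 eV / n².

Energy at n = 8: E_8 = -13.6057 / 8² = -0.212589063 eV
Energy at n = 7: E_7 = -13.6057 / 7² = -0.277667347 eV

For emission (electron falling to lower state), the photon energy is:
E_photon = E_8 - E_7 = |-0.212589063 - (-0.277667347)|
E_photon = 0.065078 eV

This energy is carried away by the emitted photon.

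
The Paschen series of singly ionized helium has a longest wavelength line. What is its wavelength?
468.651 nm

The longest wavelength corresponds to the smallest energy transition in the series.
The Paschen series has all transitions ending at n_f = 3.

For He⁺ (Z = 2), the first line (α-line) is the jump from n = 4 to n = 3:
E_4 = -13.6057 × 2² / 4² = -3.4014250 eV
E_3 = -13.6057 × 2² / 3² = -6.0469778 eV
ΔE = E_4 - E_3 = 2.6455528 eV

λ = hc/E = 1239.84 eV·nm / 2.6455528 eV
λ = 468.651 nm

This is the α-line of the Paschen series in He⁺.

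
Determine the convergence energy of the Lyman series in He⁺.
54.422800 eV

The series limit corresponds to the transition from n = ∞ to n = 1.
This is the highest energy (shortest wavelength) transition in the Lyman series.

E_∞ = 0 eV
E_1 = -13.6057 × 2² / 1² = -54.422800 eV

Energy at series limit:
ΔE = E_∞ - E_1 = 0 - (-54.422800) = 54.422800 eV

This energy equals the ionization energy from the n = 1 state of He⁺.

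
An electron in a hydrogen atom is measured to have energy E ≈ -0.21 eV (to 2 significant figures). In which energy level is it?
n = 8

The exact energy levels follow E_n = -13.6057 eV / n².

The measured value (-0.21 eV) is reported to only 2 significant figures, so we must test candidate n values and see which one matches to that precision.

Candidate energies:
  n = 6:  E = -13.6057/6² = -0.377936 eV
  n = 7:  E = -13.6057/7² = -0.277667 eV
  n = 8:  E = -13.6057/8² = -0.212589 eV  ← matches
  n = 9:  E = -13.6057/9² = -0.167972 eV
  n = 10:  E = -13.6057/10² = -0.136057 eV

Checking against the measurement of -0.21 eV (2 sig figs), only n = 8 agrees:
E_8 = -0.212589 eV, which rounds to -0.21 eV ✓

Therefore n = 8.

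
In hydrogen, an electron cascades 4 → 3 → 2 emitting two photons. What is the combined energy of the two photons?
2.55 eV

The energy levels of hydrogen are E_n = -13.6057 / n² eV.

First transition (4 → 3):
ΔE₁ = |E_3 - E_4|
ΔE₁ = |-1.51174444 - (-0.85035625)| = 0.66139 eV

Second transition (3 → 2):
ΔE₂ = |E_2 - E_3|
ΔE₂ = |-3.40142500 - (-1.51174444)| = 1.88968 eV

Total energy released:
E_total = ΔE₁ + ΔE₂ = 0.66139 + 1.88968 = 2.55 eV

Note: This equals the direct transition 4 → 2: 2.55 eV ✓
Energy is conserved regardless of the path taken.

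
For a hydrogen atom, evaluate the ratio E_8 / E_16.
4.00000

Using E_n = -13.6057 Z² / n² eV with Z = 1:

E_8 = -13.6057 / 8² = -13.6057 / 64 = -0.21258906250 eV
E_16 = -13.6057 / 16² = -13.6057 / 256 = -0.05314726563 eV

The ratio is:
E_8/E_16 = (-0.21258906250) / (-0.05314726563)
E_8/E_16 = (-13.6057/64) / (-13.6057/256)
E_8/E_16 = 256/64
E_8/E_16 = 4.00000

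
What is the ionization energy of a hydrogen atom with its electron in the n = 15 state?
0.060 eV

The ionization energy is the energy needed to remove the electron completely (n → ∞).

For hydrogen, E_n = -13.6057 eV / n².

At n = 15: E_15 = -13.6057 / 15² = -0.060470 eV
At n = ∞: E_∞ = 0 eV

Ionization energy = E_∞ - E_15 = 0 - (-0.060470) = 0.060470 eV
Ionization energy ≈ 0.060 eV

This is also called the binding energy of the electron in state n = 15.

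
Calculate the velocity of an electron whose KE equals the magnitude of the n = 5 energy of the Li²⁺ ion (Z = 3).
1.31262e+06 m/s (or 0.438% of c)

The binding energy at n = 5 for Li²⁺ is:
E_5 = -13.6057 × 3²/5² = -4.89805200 eV
|E_5| = 4.89805200 eV

Convert to Joules:
KE = 4.89805200 eV × (1.602177 × 10⁻¹⁹ J/eV) = 7.8475463e-19 J

Using KE = ½mv²:
v = √(2·KE/m_e)
v = √(2 × 7.8475463e-19 J / 9.10938 × 10⁻³¹ kg)
v = 1.31262e+06 m/s

This is approximately 0.438% the speed of light.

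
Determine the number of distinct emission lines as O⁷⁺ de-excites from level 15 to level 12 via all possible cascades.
6

The electron can occupy levels n = 12, 13, ..., 15 during de-excitation — that is m = 15 - 12 + 1 = 4 distinct levels.

The number of distinct spectral lines equals the number of ways to choose 2 of these m levels (each pair gives one possible emission transition):

Number of lines = m(m-1)/2 = 4×3/2 = 6

These correspond to all possible transitions between the 4 levels:
15 → 14, 15 → 13, 15 → 12, 14 → 13, 14 → 12, 13 → 12

Each transition produces a photon with a unique energy (and thus wavelength). This count does not depend on Z.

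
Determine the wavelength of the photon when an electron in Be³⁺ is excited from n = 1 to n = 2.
7.5939 nm

First, find the transition energy using E_n = -13.6057 Z² / n² eV:
E_1 = -13.6057 × 4² / 1² = -217.691200 eV
E_2 = -13.6057 × 4² / 2² = -54.422800 eV

Photon energy: |ΔE| = |E_2 - E_1| = 163.268400 eV

Convert to wavelength using E = hc/λ with hc = 1239.84 eV·nm:
λ = hc/E = 1239.84 eV·nm / 163.268400 eV
λ = 7.5939 nm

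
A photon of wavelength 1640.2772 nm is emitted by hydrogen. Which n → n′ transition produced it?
n = 12 → n = 4

First, find the photon energy from the wavelength (hc = 1239.84 eV·nm):
E = hc/λ = 1239.84 eV·nm / 1640.2772 nm = 0.75587224 eV

The energy levels of hydrogen satisfy E_n = -13.6057 / n² eV, so an emission n_i → n_f releases
ΔE = 13.6057 × (1/n_f² − 1/n_i²) eV.

Setting ΔE equal to the photon energy:
1/n_f² − 1/n_i² = 0.75587224 / 13.6057 = 0.055555557

Since 1/n_i² must be positive, we need 1/n_f² > 0.055555557, i.e. n_f ≤ 4. For each allowed n_f, solve n_i = (1/n_f² − 0.055555557)^(−1/2) and check whether it is a whole number:
  n_f = 1: 1/n_i² = 1.000000000 − 0.055555557 = 0.944444443 → n_i = 1.029  (not an integer) ✗
  n_f = 2: 1/n_i² = 0.250000000 − 0.055555557 = 0.194444443 → n_i = 2.268  (not an integer) ✗
  n_f = 3: 1/n_i² = 0.111111111 − 0.055555557 = 0.055555554 → n_i = 4.243  (not an integer) ✗
  n_f = 4: 1/n_i² = 0.062500000 − 0.055555557 = 0.006944443 → n_i = 12.000  → integer, n_i = 12 ✓

Only n_f = 4 gives an integer upper level, n_i = 12.

The transition is from n = 12 to n = 4 (emission).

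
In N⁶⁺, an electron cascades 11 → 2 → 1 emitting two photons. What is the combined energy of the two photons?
661.17 eV

The energy levels of N⁶⁺ are E_n = -13.6057 × 7² / n² eV.

First transition (11 → 2):
ΔE₁ = |E_2 - E_11|
ΔE₁ = |-166.66982500 - (-5.50974628)| = 161.16008 eV

Second transition (2 → 1):
ΔE₂ = |E_1 - E_2|
ΔE₂ = |-666.67930000 - (-166.66982500)| = 500.00948 eV

Total energy released:
E_total = ΔE₁ + ΔE₂ = 161.16008 + 500.00948 = 661.17 eV

Note: This equals the direct transition 11 → 1: 661.17 eV ✓
Energy is conserved regardless of the path taken.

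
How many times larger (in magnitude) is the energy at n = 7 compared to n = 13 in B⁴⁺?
3.449

Using E_n = -13.6057 Z² / n² eV with Z = 5:

E_7 = -13.6057 × 5² / 7² = -340.1425 / 49 = -6.941683673 eV
E_13 = -13.6057 × 5² / 13² = -340.1425 / 169 = -2.012677515 eV

The ratio is:
E_7/E_13 = (-6.941683673) / (-2.012677515)
E_7/E_13 = (-340.1425/49) / (-340.1425/169)
E_7/E_13 = 169/49
E_7/E_13 = 3.449
(Note: the Z² factors cancel in the ratio.)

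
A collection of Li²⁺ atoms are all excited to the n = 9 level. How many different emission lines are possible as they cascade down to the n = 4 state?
15

The electron can occupy levels n = 4, 5, ..., 9 during de-excitation — that is m = 9 - 4 + 1 = 6 distinct levels.

The number of distinct spectral lines equals the number of ways to choose 2 of these m levels (each pair gives one possible emission transition):

Number of lines = m(m-1)/2 = 6×5/2 = 15

These correspond to all possible transitions between the 6 levels:
9 → 8, 9 → 7, 9 → 6, 9 → 5, 9 → 4, 8 → 7, 8 → 6, 8 → 5...

Each transition produces a photon with a unique energy (and thus wavelength). This count does not depend on Z.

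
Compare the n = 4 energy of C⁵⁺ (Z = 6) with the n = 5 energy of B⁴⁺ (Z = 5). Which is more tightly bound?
C⁵⁺ at n = 4 (E = -30.612825 eV)

Using E_n = -13.6057 Z² / n² eV:

C⁵⁺ (Z = 6) at n = 4:
E = -13.6057 × 6² / 4² = -13.6057 × 36 / 16 = -30.612825000 eV

B⁴⁺ (Z = 5) at n = 5:
E = -13.6057 × 5² / 5² = -13.6057 × 25 / 25 = -13.605700000 eV

Since -30.612825000 eV < -13.605700000 eV,
C⁵⁺ at n = 4 is more tightly bound (requires more energy to ionize).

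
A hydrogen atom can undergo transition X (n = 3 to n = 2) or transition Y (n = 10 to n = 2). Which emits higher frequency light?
10 → 2

Calculate the energy for each transition:

Transition 3 → 2:
ΔE₁ = |E_2 - E_3| = |-13.6057/2² - (-13.6057/3²)|
ΔE₁ = |-3.40142500000 - (-1.51174444444)| = 1.88968056 eV

Transition 10 → 2:
ΔE₂ = |E_2 - E_10| = |-13.6057/2² - (-13.6057/10²)|
ΔE₂ = |-3.40142500000 - (-0.13605700000)| = 3.26536800 eV

Since 3.26536800 eV > 1.88968056 eV, the transition 10 → 2 emits the more energetic photon.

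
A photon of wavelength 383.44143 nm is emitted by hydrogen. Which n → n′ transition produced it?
n = 9 → n = 2

First, find the photon energy from the wavelength (hc = 1239.84 eV·nm):
E = hc/λ = 1239.84 eV·nm / 383.44143 nm = 3.2334534 eV

The energy levels of hydrogen satisfy E_n = -13.6057 / n² eV, so an emission n_i → n_f releases
ΔE = 13.6057 × (1/n_f² − 1/n_i²) eV.

Setting ΔE equal to the photon energy:
1/n_f² − 1/n_i² = 3.2334534 / 13.6057 = 0.23765432

Since 1/n_i² must be positive, we need 1/n_f² > 0.23765432, i.e. n_f ≤ 2. For each allowed n_f, solve n_i = (1/n_f² − 0.23765432)^(−1/2) and check whether it is a whole number:
  n_f = 1: 1/n_i² = 1.00000000 − 0.23765432 = 0.76234568 → n_i = 1.145  (not an integer) ✗
  n_f = 2: 1/n_i² = 0.25000000 − 0.23765432 = 0.01234568 → n_i = 9.000  → integer, n_i = 9 ✓

Only n_f = 2 gives an integer upper level, n_i = 9.

The transition is from n = 9 to n = 2 (emission).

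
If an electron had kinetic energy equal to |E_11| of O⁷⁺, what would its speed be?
1.59105e+06 m/s (or 0.5307% of c)

The binding energy at n = 11 for O⁷⁺ is:
E_11 = -13.6057 × 8²/11² = -7.19640331 eV
|E_11| = 7.19640331 eV

Convert to Joules:
KE = 7.19640331 eV × (1.602177 × 10⁻¹⁹ J/eV) = 1.1529912e-18 J

Using KE = ½mv²:
v = √(2·KE/m_e)
v = √(2 × 1.1529912e-18 J / 9.10938 × 10⁻³¹ kg)
v = 1.59105e+06 m/s

This is approximately 0.5307% the speed of light.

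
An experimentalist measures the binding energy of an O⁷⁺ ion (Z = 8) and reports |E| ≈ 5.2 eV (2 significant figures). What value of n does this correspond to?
n = 13

The exact energy levels follow E_n = -13.6057 Z² / n² eV with Z = 8.

The measured value (-5.2 eV) is reported to only 2 significant figures, so we must test candidate n values and see which one matches to that precision.

Candidate energies:
  n = 11:  E = -13.6057 × 8² / 11² = -7.19640 eV
  n = 12:  E = -13.6057 × 8² / 12² = -6.04698 eV
  n = 13:  E = -13.6057 × 8² / 13² = -5.15245 eV  ← matches
  n = 14:  E = -13.6057 × 8² / 14² = -4.44268 eV
  n = 15:  E = -13.6057 × 8² / 15² = -3.87007 eV

Checking against the measurement of -5.2 eV (2 sig figs), only n = 13 agrees:
E_13 = -5.15245 eV, which rounds to -5.2 eV ✓

Therefore n = 13.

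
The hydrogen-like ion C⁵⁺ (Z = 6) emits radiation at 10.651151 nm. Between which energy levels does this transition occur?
n = 9 → n = 2

First, find the photon energy from the wavelength (hc = 1239.84 eV·nm):
E = hc/λ = 1239.84 eV·nm / 10.651151 nm = 116.40432 eV

The energy levels of C⁵⁺ satisfy E_n = -13.6057 × 6² / n² eV, so an emission n_i → n_f releases
ΔE = 13.6057 × 6² × (1/n_f² − 1/n_i²) eV.

Setting ΔE equal to the photon energy:
1/n_f² − 1/n_i² = 116.40432 / (13.6057 × 6²) = 0.23765432

Since 1/n_i² must be positive, we need 1/n_f² > 0.23765432, i.e. n_f ≤ 2. For each allowed n_f, solve n_i = (1/n_f² − 0.23765432)^(−1/2) and check whether it is a whole number:
  n_f = 1: 1/n_i² = 1.00000000 − 0.23765432 = 0.76234568 → n_i = 1.145  (not an integer) ✗
  n_f = 2: 1/n_i² = 0.25000000 − 0.23765432 = 0.01234568 → n_i = 9.000  → integer, n_i = 9 ✓

Only n_f = 2 gives an integer upper level, n_i = 9.

The transition is from n = 9 to n = 2 (emission).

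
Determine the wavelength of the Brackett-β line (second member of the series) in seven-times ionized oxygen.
41.007 nm

The lines of a series are numbered from the longest wavelength (smallest ΔE) outward; the second line is the transition from n = n_f + 2 to n_f.
The Brackett series has all transitions ending at n_f = 4.

For O⁷⁺ (Z = 8), the second line (β-line) is the jump from n = 6 to n = 4:
E_6 = -13.6057 × 8² / 6² = -24.18791 eV
E_4 = -13.6057 × 8² / 4² = -54.42280 eV
ΔE = E_6 - E_4 = 30.23489 eV

λ = hc/E = 1239.84 eV·nm / 30.23489 eV
λ = 41.007 nm

This is the β-line of the Brackett series in O⁷⁺.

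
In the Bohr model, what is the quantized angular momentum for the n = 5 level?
5.27e-34 J·s (or 5ℏ)

In the Bohr model, angular momentum is quantized:
L = nℏ

where ℏ = h/(2π) = 1.0546e-34 J·s

For n = 5:
L = 5 × 1.0546e-34 J·s
L = 5.27e-34 J·s

This can also be written as L = 5ℏ.
The angular momentum is an integer multiple of the reduced Planck constant.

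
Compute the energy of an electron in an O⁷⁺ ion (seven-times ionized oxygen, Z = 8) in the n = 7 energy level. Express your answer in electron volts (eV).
-17.7707 eV

The energy levels of a hydrogen-like atom are given by:
E_n = -13.6057 Z² / n² eV  (with Z = 8 for O⁷⁺)

For n = 7:
E_7 = -13.6057 × 8² / 7²
E_7 = -13.6057 × 64 / 49
E_7 = -17.7707 eV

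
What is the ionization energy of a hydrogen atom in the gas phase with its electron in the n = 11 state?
0.112444 eV

The ionization energy is the energy needed to remove the electron completely (n → ∞).

For hydrogen, E_n = -13.6057 eV / n².

At n = 11: E_11 = -13.6057 / 11² = -0.112443802 eV
At n = ∞: E_∞ = 0 eV

Ionization energy = E_∞ - E_11 = 0 - (-0.112443802) = 0.112443802 eV
Ionization energy ≈ 0.112444 eV

This is also called the binding energy of the electron in state n = 11.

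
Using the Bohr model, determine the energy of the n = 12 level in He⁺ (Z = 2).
-0.3779 eV

For hydrogen-like ions, the energy levels scale with Z²:
E_n = -13.6057 Z² / n² eV

For He⁺ (Z = 2) at n = 12:
E_12 = -13.6057 × 2² / 12²
E_12 = -13.6057 × 4 / 144
E_12 = -54.4228 / 144
E_12 = -0.3779 eV

The energy is 4 times more negative than hydrogen at the same n due to the stronger nuclear charge.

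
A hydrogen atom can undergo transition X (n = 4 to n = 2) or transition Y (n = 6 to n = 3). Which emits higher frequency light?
4 → 2

Calculate the energy for each transition:

Transition 4 → 2:
ΔE₁ = |E_2 - E_4| = |-13.6057/2² - (-13.6057/4²)|
ΔE₁ = |-3.40142500 - (-0.85035625)| = 2.55107 eV

Transition 6 → 3:
ΔE₂ = |E_3 - E_6| = |-13.6057/3² - (-13.6057/6²)|
ΔE₂ = |-1.51174444 - (-0.37793611)| = 1.13381 eV

Since 2.55107 eV > 1.13381 eV, the transition 4 → 2 emits the more energetic photon.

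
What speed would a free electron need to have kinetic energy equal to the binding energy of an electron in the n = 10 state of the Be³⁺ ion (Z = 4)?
8.7508e+05 m/s (or 0.2919% of c)

The binding energy at n = 10 for Be³⁺ is:
E_10 = -13.6057 × 4²/10² = -2.1769120 eV
|E_10| = 2.1769120 eV

Convert to Joules:
KE = 2.1769120 eV × (1.602177 × 10⁻¹⁹ J/eV) = 3.487798e-19 J

Using KE = ½mv²:
v = √(2·KE/m_e)
v = √(2 × 3.487798e-19 J / 9.10938 × 10⁻³¹ kg)
v = 8.7508e+05 m/s

This is approximately 0.2919% the speed of light.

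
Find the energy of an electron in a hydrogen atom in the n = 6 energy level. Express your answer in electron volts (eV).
-0.377936 eV

The energy levels of a hydrogen-like atom are given by:
E_n = -13.6057 eV / n²

For n = 6:
E_6 = -13.6057 eV / 6²
E_6 = -13.6057 eV / 36
E_6 = -0.377936 eV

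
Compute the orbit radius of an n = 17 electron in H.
15.2932 nm (or 152.9322 Å)

The Bohr radius formula is:
r_n = n² a₀ / Z

where a₀ = 0.0529177 nm is the Bohr radius.

For H (Z = 1) at n = 17:
r_17 = 17² × 0.0529177 nm / 1
r_17 = 289 × 0.0529177 nm / 1
r_17 = 15.29322 nm / 1
r_17 = 15.2932 nm

The electron orbits at approximately 15.2932 nm from the nucleus.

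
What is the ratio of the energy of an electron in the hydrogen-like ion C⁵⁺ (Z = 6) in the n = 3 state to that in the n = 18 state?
36.000000

Using E_n = -13.6057 Z² / n² eV with Z = 6:

E_3 = -13.6057 × 6² / 3² = -489.8052 / 9 = -54.422800000000 eV
E_18 = -13.6057 × 6² / 18² = -489.8052 / 324 = -1.511744444444 eV

The ratio is:
E_3/E_18 = (-54.422800000000) / (-1.511744444444)
E_3/E_18 = (-489.8052/9) / (-489.8052/324)
E_3/E_18 = 324/9
E_3/E_18 = 36.000000
(Note: the Z² factors cancel in the ratio.)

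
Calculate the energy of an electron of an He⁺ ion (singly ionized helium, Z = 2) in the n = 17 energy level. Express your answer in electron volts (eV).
-0.18831 eV

The energy levels of a hydrogen-like atom are given by:
E_n = -13.6057 Z² / n² eV  (with Z = 2 for He⁺)

For n = 17:
E_17 = -13.6057 × 2² / 17²
E_17 = -13.6057 × 4 / 289
E_17 = -0.18831 eV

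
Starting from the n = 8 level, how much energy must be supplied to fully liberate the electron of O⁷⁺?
13.6057 eV

The ionization energy is the energy needed to remove the electron completely (n → ∞).

For a hydrogen-like ion with Z = 8, E_n = -13.6057 Z² / n² eV.

At n = 8: E_8 = -13.6057 × 8² / 8² = -13.6057000 eV
At n = ∞: E_∞ = 0 eV

Ionization energy = E_∞ - E_8 = 0 - (-13.6057000) = 13.6057000 eV
Ionization energy ≈ 13.6057 eV

This is also called the binding energy of the electron in state n = 8.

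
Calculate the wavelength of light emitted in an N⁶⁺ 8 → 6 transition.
153.02878 nm

First, find the transition energy using E_n = -13.6057 Z² / n² eV:
E_8 = -13.6057 × 7² / 8² = -10.416864063 eV
E_6 = -13.6057 × 7² / 6² = -18.518869444 eV

Photon energy: |ΔE| = |E_6 - E_8| = 8.102005381 eV

Convert to wavelength using E = hc/λ with hc = 1239.84 eV·nm:
λ = hc/E = 1239.84 eV·nm / 8.102005381 eV
λ = 153.02878 nm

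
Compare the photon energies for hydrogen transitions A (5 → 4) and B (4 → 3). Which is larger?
4 → 3

Calculate the energy for each transition:

Transition 5 → 4:
ΔE₁ = |E_4 - E_5| = |-13.6057/4² - (-13.6057/5²)|
ΔE₁ = |-0.85035625000 - (-0.54422800000)| = 0.30612825 eV

Transition 4 → 3:
ΔE₂ = |E_3 - E_4| = |-13.6057/3² - (-13.6057/4²)|
ΔE₂ = |-1.51174444444 - (-0.85035625000)| = 0.66138819 eV

Since 0.66138819 eV > 0.30612825 eV, the transition 4 → 3 emits the more energetic photon.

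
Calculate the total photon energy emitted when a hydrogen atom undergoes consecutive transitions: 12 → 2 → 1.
13.511216 eV

The energy levels of hydrogen are E_n = -13.6057 / n² eV.

First transition (12 → 2):
ΔE₁ = |E_2 - E_12|
ΔE₁ = |-3.401425000000 - (-0.094484027778)| = 3.306940972 eV

Second transition (2 → 1):
ΔE₂ = |E_1 - E_2|
ΔE₂ = |-13.605700000000 - (-3.401425000000)| = 10.204275000 eV

Total energy released:
E_total = ΔE₁ + ΔE₂ = 3.306940972 + 10.204275000 = 13.511216 eV

Note: This equals the direct transition 12 → 1: 13.511216 eV ✓
Energy is conserved regardless of the path taken.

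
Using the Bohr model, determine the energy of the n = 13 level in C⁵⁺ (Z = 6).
-2.90 eV

For hydrogen-like ions, the energy levels scale with Z²:
E_n = -13.6057 Z² / n² eV

For C⁵⁺ (Z = 6) at n = 13:
E_13 = -13.6057 × 6² / 13²
E_13 = -13.6057 × 36 / 169
E_13 = -489.8052 / 169
E_13 = -2.90 eV

The energy is 36 times more negative than hydrogen at the same n due to the stronger nuclear charge.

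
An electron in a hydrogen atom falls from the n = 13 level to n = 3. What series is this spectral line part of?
Paschen series

The spectral series in hydrogen are named based on the final (lower) energy level:
- Lyman series: n_final = 1 (ultraviolet)
- Balmer series: n_final = 2 (visible/near-UV)
- Paschen series: n_final = 3 (infrared)
- Brackett series: n_final = 4 (infrared)
- Pfund series: n_final = 5 (far infrared)

Since this transition ends at n = 3, it belongs to the Paschen series.

For reference, this 13 → 3 line has photon energy
ΔE = 13.6057 eV × (1/3² - 1/13²) = 1.431237344 eV,
corresponding to wavelength λ = hc/ΔE = 1239.84 eV·nm / 1.431237344 eV = 866.27142 nm in the infrared region.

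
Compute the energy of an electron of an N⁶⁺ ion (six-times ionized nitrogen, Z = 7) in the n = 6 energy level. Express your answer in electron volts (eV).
-18.519 eV

The energy levels of a hydrogen-like atom are given by:
E_n = -13.6057 Z² / n² eV  (with Z = 7 for N⁶⁺)

For n = 6:
E_6 = -13.6057 × 7² / 6²
E_6 = -13.6057 × 49 / 36
E_6 = -18.519 eV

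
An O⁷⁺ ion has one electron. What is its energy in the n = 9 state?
-10.75018 eV

For hydrogen-like ions, the energy levels scale with Z²:
E_n = -13.6057 Z² / n² eV

For O⁷⁺ (Z = 8) at n = 9:
E_9 = -13.6057 × 8² / 9²
E_9 = -13.6057 × 64 / 81
E_9 = -870.7648 / 81
E_9 = -10.75018 eV

The energy is 64 times more negative than hydrogen at the same n due to the stronger nuclear charge.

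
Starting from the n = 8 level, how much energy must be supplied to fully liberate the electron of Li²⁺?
1.9133 eV

The ionization energy is the energy needed to remove the electron completely (n → ∞).

For a hydrogen-like ion with Z = 3, E_n = -13.6057 Z² / n² eV.

At n = 8: E_8 = -13.6057 × 3² / 8² = -1.9133016 eV
At n = ∞: E_∞ = 0 eV

Ionization energy = E_∞ - E_8 = 0 - (-1.9133016) = 1.9133016 eV
Ionization energy ≈ 1.9133 eV

This is also called the binding energy of the electron in state n = 8.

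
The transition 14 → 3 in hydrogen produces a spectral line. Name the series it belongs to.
Paschen series

The spectral series in hydrogen are named based on the final (lower) energy level:
- Lyman series: n_final = 1 (ultraviolet)
- Balmer series: n_final = 2 (visible/near-UV)
- Paschen series: n_final = 3 (infrared)
- Brackett series: n_final = 4 (infrared)
- Pfund series: n_final = 5 (far infrared)

Since this transition ends at n = 3, it belongs to the Paschen series.

For reference, this 14 → 3 line has photon energy
ΔE = 13.6057 eV × (1/3² - 1/14²) = 1.442328 eV,
corresponding to wavelength λ = hc/ΔE = 1239.84 eV·nm / 1.442328 eV = 859.61 nm in the infrared region.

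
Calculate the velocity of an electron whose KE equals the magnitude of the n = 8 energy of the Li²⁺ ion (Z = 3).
8.20e+05 m/s (or 0.27365% of c)

The binding energy at n = 8 for Li²⁺ is:
E_8 = -13.6057 × 3²/8² = -1.9133016 eV
|E_8| = 1.9133016 eV

Convert to Joules:
KE = 1.9133016 eV × (1.602177 × 10⁻¹⁹ J/eV) = 3.0654e-19 J

Using KE = ½mv²:
v = √(2·KE/m_e)
v = √(2 × 3.0654e-19 J / 9.10938 × 10⁻³¹ kg)
v = 8.20e+05 m/s

This is approximately 0.27365% the speed of light.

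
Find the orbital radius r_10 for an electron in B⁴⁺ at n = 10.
1.05835 nm (or 10.58354 Å)

The Bohr radius formula is:
r_n = n² a₀ / Z

where a₀ = 0.05291772 nm is the Bohr radius.

For B⁴⁺ (Z = 5) at n = 10:
r_10 = 10² × 0.05291772 nm / 5
r_10 = 100 × 0.05291772 nm / 5
r_10 = 5.291772 nm / 5
r_10 = 1.05835 nm

The electron orbits at approximately 1.05835 nm from the nucleus.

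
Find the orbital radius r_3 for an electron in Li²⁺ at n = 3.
0.1588 nm (or 1.5875 Å)

The Bohr radius formula is:
r_n = n² a₀ / Z

where a₀ = 0.0529177 nm is the Bohr radius.

For Li²⁺ (Z = 3) at n = 3:
r_3 = 3² × 0.0529177 nm / 3
r_3 = 9 × 0.0529177 nm / 3
r_3 = 0.47626 nm / 3
r_3 = 0.1588 nm

The electron orbits at approximately 0.1588 nm from the nucleus.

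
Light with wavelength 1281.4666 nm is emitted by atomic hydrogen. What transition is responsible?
n = 5 → n = 3

First, find the photon energy from the wavelength (hc = 1239.84 eV·nm):
E = hc/λ = 1239.84 eV·nm / 1281.4666 nm = 0.96751644 eV

The energy levels of hydrogen satisfy E_n = -13.6057 / n² eV, so an emission n_i → n_f releases
ΔE = 13.6057 × (1/n_f² − 1/n_i²) eV.

Setting ΔE equal to the photon energy:
1/n_f² − 1/n_i² = 0.96751644 / 13.6057 = 0.071111111

Since 1/n_i² must be positive, we need 1/n_f² > 0.071111111, i.e. n_f ≤ 3. For each allowed n_f, solve n_i = (1/n_f² − 0.071111111)^(−1/2) and check whether it is a whole number:
  n_f = 1: 1/n_i² = 1.000000000 − 0.071111111 = 0.928888889 → n_i = 1.038  (not an integer) ✗
  n_f = 2: 1/n_i² = 0.250000000 − 0.071111111 = 0.178888889 → n_i = 2.364  (not an integer) ✗
  n_f = 3: 1/n_i² = 0.111111111 − 0.071111111 = 0.040000000 → n_i = 5.000  → integer, n_i = 5 ✓

Only n_f = 3 gives an integer upper level, n_i = 5.

The transition is from n = 5 to n = 3 (emission).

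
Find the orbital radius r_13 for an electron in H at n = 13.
8.9431 nm (or 89.4309 Å)

The Bohr radius formula is:
r_n = n² a₀ / Z

where a₀ = 0.0529177 nm is the Bohr radius.

For H (Z = 1) at n = 13:
r_13 = 13² × 0.0529177 nm / 1
r_13 = 169 × 0.0529177 nm / 1
r_13 = 8.94309 nm / 1
r_13 = 8.9431 nm

The electron orbits at approximately 8.9431 nm from the nucleus.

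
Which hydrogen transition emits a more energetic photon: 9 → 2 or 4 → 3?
9 → 2

Calculate the energy for each transition:

Transition 9 → 2:
ΔE₁ = |E_2 - E_9| = |-13.6057/2² - (-13.6057/9²)|
ΔE₁ = |-3.40142500 - (-0.16797160)| = 3.23345 eV

Transition 4 → 3:
ΔE₂ = |E_3 - E_4| = |-13.6057/3² - (-13.6057/4²)|
ΔE₂ = |-1.51174444 - (-0.85035625)| = 0.66139 eV

Since 3.23345 eV > 0.66139 eV, the transition 9 → 2 emits the more energetic photon.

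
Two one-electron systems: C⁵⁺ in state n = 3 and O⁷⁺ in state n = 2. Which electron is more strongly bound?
O⁷⁺ at n = 2 (E = -217.691200 eV)

Using E_n = -13.6057 Z² / n² eV:

C⁵⁺ (Z = 6) at n = 3:
E = -13.6057 × 6² / 3² = -13.6057 × 36 / 9 = -54.422800000 eV

O⁷⁺ (Z = 8) at n = 2:
E = -13.6057 × 8² / 2² = -13.6057 × 64 / 4 = -217.691200000 eV

Since -217.691200000 eV < -54.422800000 eV,
O⁷⁺ at n = 2 is more tightly bound (requires more energy to ionize).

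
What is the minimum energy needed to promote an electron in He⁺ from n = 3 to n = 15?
5.805 eV

The energy levels of a hydrogen-like atom are E_n = -13.6057 Z² eV / n².

Energy at n = 3: E_3 = -13.6057 × 2² / 3² = -6.046978 eV
Energy at n = 15: E_15 = -13.6057 × 2² / 15² = -0.241879 eV

The excitation energy is the difference:
ΔE = E_15 - E_3
ΔE = -0.241879 - (-6.046978)
ΔE = 5.805 eV

Since this is positive, energy must be absorbed (photon absorption).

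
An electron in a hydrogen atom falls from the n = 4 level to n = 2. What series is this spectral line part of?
Balmer series

The spectral series in hydrogen are named based on the final (lower) energy level:
- Lyman series: n_final = 1 (ultraviolet)
- Balmer series: n_final = 2 (visible/near-UV)
- Paschen series: n_final = 3 (infrared)
- Brackett series: n_final = 4 (infrared)
- Pfund series: n_final = 5 (far infrared)

Since this transition ends at n = 2, it belongs to the Balmer series.

For reference, this 4 → 2 line has photon energy
ΔE = 13.6057 eV × (1/2² - 1/4²) = 2.55106875 eV,
corresponding to wavelength λ = hc/ΔE = 1239.84 eV·nm / 2.55106875 eV = 486.0081 nm in the visible/near-UV region.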